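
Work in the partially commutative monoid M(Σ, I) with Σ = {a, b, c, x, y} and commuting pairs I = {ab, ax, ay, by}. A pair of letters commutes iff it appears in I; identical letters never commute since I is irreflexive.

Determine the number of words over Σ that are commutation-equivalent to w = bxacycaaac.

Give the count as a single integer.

3

piece 0:b — minimal
piece 1:x rests on {0:b}
piece 2:a — minimal
piece 3:c rests on {1:x, 2:a}
piece 4:y rests on {3:c}
piece 5:c rests on {4:y}
piece 6:a rests on {5:c}
piece 7:a rests on {6:a}
piece 8:a rests on {7:a}
piece 9:c rests on {8:a}
minimal pieces: {0:b, 2:a}
ways to finish when only these pieces remain (= sum over removing one remaining piece with nothing left below it):
  1 left: {9}→1
  2 left: {8,9}→1
  3 left: {7,8,9}→1
  4 left: {6,7,8,9}→1
  5 left: {5,6,7,8,9}→1
  6 left: {4,5,6,7,8,9}→1
  7 left: {3,4,5,6,7,8,9}→1
  8 left: {1,3,4,5,6,7,8,9}→1  {2,3,4,5,6,7,8,9}→1
  placing 0:b first → 2 extensions
  placing 2:a first → 1 extensions
total linear extensions = 3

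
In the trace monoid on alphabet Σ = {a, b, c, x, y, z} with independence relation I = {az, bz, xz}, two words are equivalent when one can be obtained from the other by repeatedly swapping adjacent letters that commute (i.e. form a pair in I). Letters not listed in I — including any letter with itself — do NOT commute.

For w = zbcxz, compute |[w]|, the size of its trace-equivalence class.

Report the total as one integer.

4

0(z) covers ∅
1(b) covers ∅
2(c) covers 0:z, 1:b
3(x) covers 2:c
4(z) covers 2:c
floor of heap: 0:z, 1:b
completions by unplaced set U, small U first (add the entries for U minus each lowest piece of U):
  |U|=1: {3}:1  {4}:1
  |U|=2: {3,4}:2
  |U|=3: {2,3,4}:2
  start at 0(z): 2
  start at 1(b): 2
sum over floor = 4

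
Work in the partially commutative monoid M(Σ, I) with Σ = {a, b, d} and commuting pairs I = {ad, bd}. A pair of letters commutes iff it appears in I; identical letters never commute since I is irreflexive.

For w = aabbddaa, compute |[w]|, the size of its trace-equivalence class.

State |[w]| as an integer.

28

#0=a has no predecessor
#1=a depends on [0:a]
#2=b depends on [1:a]
#3=b depends on [2:b]
#4=d has no predecessor
#5=d depends on [4:d]
#6=a depends on [3:b]
#7=a depends on [6:a]
sources: [0:a, 4:d]
N(rest) = Σ N(rest − s) over sources s of rest; N(one piece) = 1:
  size 1 → [5]=1  [7]=1
  size 2 → [4,5]=1  [5,7]=2  [6,7]=1
  size 3 → [3,6,7]=1  [4,5,7]=3  [5,6,7]=3
  size 4 → [2,3,6,7]=1  [3,5,6,7]=4  [4,5,6,7]=6
  size 5 → [1,2,3,6,7]=1  [2,3,5,6,7]=5  [3,4,5,6,7]=10
  size 6 → [0,1,2,3,6,7]=1  [1,2,3,5,6,7]=6  [2,3,4,5,6,7]=15
  first=0(a) contributes 21
  first=4(d) contributes 7
|[w]| = 28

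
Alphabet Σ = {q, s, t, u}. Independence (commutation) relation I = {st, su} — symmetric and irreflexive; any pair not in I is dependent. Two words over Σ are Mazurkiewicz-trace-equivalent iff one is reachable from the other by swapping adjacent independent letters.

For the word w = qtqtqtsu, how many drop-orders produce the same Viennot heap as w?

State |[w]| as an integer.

3

piece 0:q — minimal
piece 1:t rests on {0:q}
piece 2:q rests on {1:t}
piece 3:t rests on {2:q}
piece 4:q rests on {3:t}
piece 5:t rests on {4:q}
piece 6:s rests on {4:q}
piece 7:u rests on {5:t}
minimal pieces: {0:q}
ways to finish when only these pieces remain (= sum over removing one remaining piece with nothing left below it):
  1 left: {6}→1  {7}→1
  2 left: {5,7}→1  {6,7}→2
  3 left: {5,6,7}→3
  4 left: {4,5,6,7}→3
  5 left: {3,4,5,6,7}→3
  6 left: {2,3,4,5,6,7}→3
  placing 0:q first → 3 extensions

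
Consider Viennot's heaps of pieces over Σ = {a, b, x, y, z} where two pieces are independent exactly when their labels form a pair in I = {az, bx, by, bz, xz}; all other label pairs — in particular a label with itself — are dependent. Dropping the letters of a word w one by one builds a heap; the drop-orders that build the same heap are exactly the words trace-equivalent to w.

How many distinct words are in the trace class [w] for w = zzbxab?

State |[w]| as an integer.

30

0(z) covers ∅
1(z) covers 0:z
2(b) covers ∅
3(x) covers ∅
4(a) covers 2:b, 3:x
5(b) covers 4:a
floor of heap: 0:z, 2:b, 3:x
completions by unplaced set U, small U first (add the entries for U minus each lowest piece of U):
  |U|=1: {1}:1  {5}:1
  |U|=2: {0,1}:1  {1,5}:2  {4,5}:1
  |U|=3: {0,1,5}:3  {1,4,5}:3  {2,4,5}:1  {3,4,5}:1
  |U|=4: {0,1,4,5}:6  {1,2,4,5}:4  {1,3,4,5}:4  {2,3,4,5}:2
  start at 0(z): 10
  start at 2(b): 10
  start at 3(x): 10
sum over floor = 30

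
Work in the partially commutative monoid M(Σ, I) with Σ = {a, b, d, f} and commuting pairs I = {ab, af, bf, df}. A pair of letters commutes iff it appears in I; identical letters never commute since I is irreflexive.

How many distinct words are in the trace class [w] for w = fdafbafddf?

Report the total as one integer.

630

drop 0:f onto floor
drop 1:d onto floor
drop 2:a onto {1:d}
drop 3:f onto {0:f}
drop 4:b onto {1:d}
drop 5:a onto {2:a}
drop 6:f onto {3:f}
drop 7:d onto {4:b, 5:a}
drop 8:d onto {7:d}
drop 9:f onto {6:f}
ground layer = {0:f, 1:d}
drop-orders for the pieces not yet dropped (sum over which currently-grounded one goes next):
  1 to go: {8} 1  {9} 1
  2 to go: {6,9} 1  {7,8} 1  {8,9} 2
  3 to go: {3,6,9} 1  {4,7,8} 1  {5,7,8} 1  {6,8,9} 3  {7,8,9} 3
  4 to go: {0,3,6,9} 1  {2,5,7,8} 1  {3,6,8,9} 4  {4,5,7,8} 2  {4,7,8,9} 4  {5,7,8,9} 4  {6,7,8,9} 6
  5 to go: {0,3,6,8,9} 5  {2,4,5,7,8} 3  {2,5,7,8,9} 5  {3,6,7,8,9} 10  {4,5,7,8,9} 10  {4,6,7,8,9} 10  {5,6,7,8,9} 10
  6 to go: {0,3,6,7,8,9} 15  {1,2,4,5,7,8} 3  {2,4,5,7,8,9} 18  {2,5,6,7,8,9} 15  {3,4,6,7,8,9} 20  {3,5,6,7,8,9} 20  {4,5,6,7,8,9} 30
  7 to go: {0,3,4,6,7,8,9} 35  {0,3,5,6,7,8,9} 35  {1,2,4,5,7,8,9} 21  {2,3,5,6,7,8,9} 35  {2,4,5,6,7,8,9} 63  {3,4,5,6,7,8,9} 70
  8 to go: {0,2,3,5,6,7,8,9} 70  {0,3,4,5,6,7,8,9} 140  {1,2,4,5,6,7,8,9} 84  {2,3,4,5,6,7,8,9} 168
  if 0:f drops first: 252 orders
  if 1:d drops first: 378 orders
heap linearizations: 630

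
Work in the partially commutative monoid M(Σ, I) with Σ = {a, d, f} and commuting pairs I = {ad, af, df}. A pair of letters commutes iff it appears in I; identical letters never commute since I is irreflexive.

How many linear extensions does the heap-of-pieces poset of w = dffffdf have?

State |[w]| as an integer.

#0=d has no predecessor
#1=f has no predecessor
#2=f depends on [1:f]
#3=f depends on [2:f]
#4=f depends on [3:f]
#5=d depends on [0:d]
#6=f depends on [4:f]
sources: [0:d, 1:f]
N(rest) = Σ N(rest − s) over sources s of rest; N(one piece) = 1:
  size 1 → [5]=1  [6]=1
  size 2 → [0,5]=1  [4,6]=1  [5,6]=2
  size 3 → [0,5,6]=3  [3,4,6]=1  [4,5,6]=3
  size 4 → [0,4,5,6]=6  [2,3,4,6]=1  [3,4,5,6]=4
  size 5 → [0,3,4,5,6]=10  [1,2,3,4,6]=1  [2,3,4,5,6]=5
  first=0(d) contributes 6
  first=1(f) contributes 15
|[w]| = 21

21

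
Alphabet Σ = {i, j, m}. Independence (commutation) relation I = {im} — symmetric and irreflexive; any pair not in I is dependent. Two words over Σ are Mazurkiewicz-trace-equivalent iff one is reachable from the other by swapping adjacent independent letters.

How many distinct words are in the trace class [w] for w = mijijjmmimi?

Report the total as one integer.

0(m) covers ∅
1(i) covers ∅
2(j) covers 0:m, 1:i
3(i) covers 2:j
4(j) covers 3:i
5(j) covers 4:j
6(m) covers 5:j
7(m) covers 6:m
8(i) covers 5:j
9(m) covers 7:m
10(i) covers 8:i
floor of heap: 0:m, 1:i
completions by unplaced set U, small U first (add the entries for U minus each lowest piece of U):
  |U|=1: {9}:1  {10}:1
  |U|=2: {7,9}:1  {8,10}:1  {9,10}:2
  |U|=3: {6,7,9}:1  {7,9,10}:3  {8,9,10}:3
  |U|=4: {6,7,9,10}:4  {7,8,9,10}:6
  |U|=5: {6,7,8,9,10}:10
  |U|=6: {5,6,7,8,9,10}:10
  |U|=7: {4,5,6,7,8,9,10}:10
  |U|=8: {3,4,5,6,7,8,9,10}:10
  |U|=9: {2,3,4,5,6,7,8,9,10}:10
  start at 0(m): 10
  start at 1(i): 10
sum over floor = 20

20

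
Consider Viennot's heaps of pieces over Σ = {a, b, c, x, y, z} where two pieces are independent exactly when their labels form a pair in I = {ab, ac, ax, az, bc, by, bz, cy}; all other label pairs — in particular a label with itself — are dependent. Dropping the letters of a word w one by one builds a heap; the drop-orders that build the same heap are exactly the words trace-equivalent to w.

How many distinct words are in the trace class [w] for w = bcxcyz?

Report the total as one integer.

4

piece 0:b — minimal
piece 1:c — minimal
piece 2:x rests on {0:b, 1:c}
piece 3:c rests on {2:x}
piece 4:y rests on {2:x}
piece 5:z rests on {3:c, 4:y}
minimal pieces: {0:b, 1:c}
ways to finish when only these pieces remain (= sum over removing one remaining piece with nothing left below it):
  1 left: {5}→1
  2 left: {3,5}→1  {4,5}→1
  3 left: {3,4,5}→2
  4 left: {2,3,4,5}→2
  placing 0:b first → 2 extensions
  placing 1:c first → 2 extensions
total linear extensions = 4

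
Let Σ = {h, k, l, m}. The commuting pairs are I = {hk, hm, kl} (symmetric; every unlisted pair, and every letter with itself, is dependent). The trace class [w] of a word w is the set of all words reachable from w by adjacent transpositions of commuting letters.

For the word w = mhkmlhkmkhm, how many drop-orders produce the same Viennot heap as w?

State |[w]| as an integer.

110

piece 0:m — minimal
piece 1:h — minimal
piece 2:k rests on {0:m}
piece 3:m rests on {2:k}
piece 4:l rests on {1:h, 3:m}
piece 5:h rests on {4:l}
piece 6:k rests on {3:m}
piece 7:m rests on {4:l, 6:k}
piece 8:k rests on {7:m}
piece 9:h rests on {5:h}
piece 10:m rests on {8:k}
minimal pieces: {0:m, 1:h}
ways to finish when only these pieces remain (= sum over removing one remaining piece with nothing left below it):
  1 left: {9}→1  {10}→1
  2 left: {5,9}→1  {8,10}→1  {9,10}→2
  3 left: {5,9,10}→3  {7,8,10}→1  {8,9,10}→3
  4 left: {5,8,9,10}→6  {6,7,8,10}→1  {7,8,9,10}→4
  5 left: {5,7,8,9,10}→10  {6,7,8,9,10}→5
  6 left: {4,5,7,8,9,10}→10  {5,6,7,8,9,10}→15
  7 left: {1,4,5,7,8,9,10}→10  {4,5,6,7,8,9,10}→25
  8 left: {1,4,5,6,7,8,9,10}→35  {3,4,5,6,7,8,9,10}→25
  9 left: {1,3,4,5,6,7,8,9,10}→60  {2,3,4,5,6,7,8,9,10}→25
  placing 0:m first → 85 extensions
  placing 1:h first → 25 extensions
total linear extensions = 110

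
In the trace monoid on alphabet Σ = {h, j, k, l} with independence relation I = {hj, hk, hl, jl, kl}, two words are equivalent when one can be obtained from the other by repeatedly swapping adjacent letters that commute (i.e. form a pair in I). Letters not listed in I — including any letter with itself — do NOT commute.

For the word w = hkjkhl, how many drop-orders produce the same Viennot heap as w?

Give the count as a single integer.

drop 0:h onto floor
drop 1:k onto floor
drop 2:j onto {1:k}
drop 3:k onto {2:j}
drop 4:h onto {0:h}
drop 5:l onto floor
ground layer = {0:h, 1:k, 5:l}
drop-orders for the pieces not yet dropped (sum over which currently-grounded one goes next):
  1 to go: {3} 1  {4} 1  {5} 1
  2 to go: {0,4} 1  {2,3} 1  {3,4} 2  {3,5} 2  {4,5} 2
  3 to go: {0,3,4} 3  {0,4,5} 3  {1,2,3} 1  {2,3,4} 3  {2,3,5} 3  {3,4,5} 6
  4 to go: {0,2,3,4} 6  {0,3,4,5} 12  {1,2,3,4} 4  {1,2,3,5} 4  {2,3,4,5} 12
  if 0:h drops first: 20 orders
  if 1:k drops first: 30 orders
  if 5:l drops first: 10 orders
heap linearizations: 60

60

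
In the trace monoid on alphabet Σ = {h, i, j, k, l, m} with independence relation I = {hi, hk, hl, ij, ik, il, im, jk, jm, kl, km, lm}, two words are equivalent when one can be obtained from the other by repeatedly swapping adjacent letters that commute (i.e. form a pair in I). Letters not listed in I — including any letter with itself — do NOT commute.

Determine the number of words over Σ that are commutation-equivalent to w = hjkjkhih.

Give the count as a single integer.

168

drop 0:h onto floor
drop 1:j onto {0:h}
drop 2:k onto floor
drop 3:j onto {1:j}
drop 4:k onto {2:k}
drop 5:h onto {3:j}
drop 6:i onto floor
drop 7:h onto {5:h}
ground layer = {0:h, 2:k, 6:i}
drop-orders for the pieces not yet dropped (sum over which currently-grounded one goes next):
  1 to go: {4} 1  {6} 1  {7} 1
  2 to go: {2,4} 1  {4,6} 2  {4,7} 2  {5,7} 1  {6,7} 2
  3 to go: {2,4,6} 3  {2,4,7} 3  {3,5,7} 1  {4,5,7} 3  {4,6,7} 6  {5,6,7} 3
  4 to go: {1,3,5,7} 1  {2,4,5,7} 6  {2,4,6,7} 12  {3,4,5,7} 4  {3,5,6,7} 4  {4,5,6,7} 12
  5 to go: {0,1,3,5,7} 1  {1,3,4,5,7} 5  {1,3,5,6,7} 5  {2,3,4,5,7} 10  {2,4,5,6,7} 30  {3,4,5,6,7} 20
  6 to go: {0,1,3,4,5,7} 6  {0,1,3,5,6,7} 6  {1,2,3,4,5,7} 15  {1,3,4,5,6,7} 30  {2,3,4,5,6,7} 60
  if 0:h drops first: 105 orders
  if 2:k drops first: 42 orders
  if 6:i drops first: 21 orders
heap linearizations: 168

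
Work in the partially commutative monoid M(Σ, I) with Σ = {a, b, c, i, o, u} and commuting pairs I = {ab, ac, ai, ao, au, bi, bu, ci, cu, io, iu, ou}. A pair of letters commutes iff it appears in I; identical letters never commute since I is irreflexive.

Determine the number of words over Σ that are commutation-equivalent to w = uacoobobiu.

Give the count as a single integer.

2520

piece 0:u — minimal
piece 1:a — minimal
piece 2:c — minimal
piece 3:o rests on {2:c}
piece 4:o rests on {3:o}
piece 5:b rests on {4:o}
piece 6:o rests on {5:b}
piece 7:b rests on {6:o}
piece 8:i — minimal
piece 9:u rests on {0:u}
minimal pieces: {0:u, 1:a, 2:c, 8:i}
ways to finish when only these pieces remain (= sum over removing one remaining piece with nothing left below it):
  1 left: {1}→1  {7}→1  {8}→1  {9}→1
  2 left: {0,9}→1  {1,7}→2  {1,8}→2  {1,9}→2  {6,7}→1  {7,8}→2  {7,9}→2  {8,9}→2
  3 left: {0,1,9}→3  {0,7,9}→3  {0,8,9}→3  {1,6,7}→3  {1,7,8}→6  {1,7,9}→6  {1,8,9}→6  {5,6,7}→1  {6,7,8}→3  {6,7,9}→3  {7,8,9}→6
  4 left: {0,1,7,9}→12  {0,1,8,9}→12  {0,6,7,9}→6  {0,7,8,9}→12  {1,5,6,7}→4  {1,6,7,8}→12  {1,6,7,9}→12  {1,7,8,9}→24  {4,5,6,7}→1  {5,6,7,8}→4  {5,6,7,9}→4  {6,7,8,9}→12
  5 left: {0,1,6,7,9}→30  {0,1,7,8,9}→60  {0,5,6,7,9}→10  {0,6,7,8,9}→30  {1,4,5,6,7}→5  {1,5,6,7,8}→20  {1,5,6,7,9}→20  {1,6,7,8,9}→60  {3,4,5,6,7}→1  {4,5,6,7,8}→5  {4,5,6,7,9}→5  {5,6,7,8,9}→20
  6 left: {0,1,5,6,7,9}→60  {0,1,6,7,8,9}→180  {0,4,5,6,7,9}→15  {0,5,6,7,8,9}→60  {1,3,4,5,6,7}→6  {1,4,5,6,7,8}→30  {1,4,5,6,7,9}→30  {1,5,6,7,8,9}→120  {2,3,4,5,6,7}→1  {3,4,5,6,7,8}→6  {3,4,5,6,7,9}→6  {4,5,6,7,8,9}→30
  7 left: {0,1,4,5,6,7,9}→105  {0,1,5,6,7,8,9}→420  {0,3,4,5,6,7,9}→21  {0,4,5,6,7,8,9}→105  {1,2,3,4,5,6,7}→7  {1,3,4,5,6,7,8}→42  {1,3,4,5,6,7,9}→42  {1,4,5,6,7,8,9}→210  {2,3,4,5,6,7,8}→7  {2,3,4,5,6,7,9}→7  {3,4,5,6,7,8,9}→42
  8 left: {0,1,3,4,5,6,7,9}→168  {0,1,4,5,6,7,8,9}→840  {0,2,3,4,5,6,7,9}→28  {0,3,4,5,6,7,8,9}→168  {1,2,3,4,5,6,7,8}→56  {1,2,3,4,5,6,7,9}→56  {1,3,4,5,6,7,8,9}→336  {2,3,4,5,6,7,8,9}→56
  placing 0:u first → 504 extensions
  placing 1:a first → 252 extensions
  placing 2:c first → 1512 extensions
  placing 8:i first → 252 extensions
total linear extensions = 2520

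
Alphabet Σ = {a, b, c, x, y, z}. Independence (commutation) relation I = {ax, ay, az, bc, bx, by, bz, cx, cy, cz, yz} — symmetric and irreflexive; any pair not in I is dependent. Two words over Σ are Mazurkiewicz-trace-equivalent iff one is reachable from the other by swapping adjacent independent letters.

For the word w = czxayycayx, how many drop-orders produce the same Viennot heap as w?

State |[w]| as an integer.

piece 0:c — minimal
piece 1:z — minimal
piece 2:x rests on {1:z}
piece 3:a rests on {0:c}
piece 4:y rests on {2:x}
piece 5:y rests on {4:y}
piece 6:c rests on {3:a}
piece 7:a rests on {6:c}
piece 8:y rests on {5:y}
piece 9:x rests on {8:y}
minimal pieces: {0:c, 1:z}
ways to finish when only these pieces remain (= sum over removing one remaining piece with nothing left below it):
  1 left: {7}→1  {9}→1
  2 left: {6,7}→1  {7,9}→2  {8,9}→1
  3 left: {3,6,7}→1  {5,8,9}→1  {6,7,9}→3  {7,8,9}→3
  4 left: {0,3,6,7}→1  {3,6,7,9}→4  {4,5,8,9}→1  {5,7,8,9}→4  {6,7,8,9}→6
  5 left: {0,3,6,7,9}→5  {2,4,5,8,9}→1  {3,6,7,8,9}→10  {4,5,7,8,9}→5  {5,6,7,8,9}→10
  6 left: {0,3,6,7,8,9}→15  {1,2,4,5,8,9}→1  {2,4,5,7,8,9}→6  {3,5,6,7,8,9}→20  {4,5,6,7,8,9}→15
  7 left: {0,3,5,6,7,8,9}→35  {1,2,4,5,7,8,9}→7  {2,4,5,6,7,8,9}→21  {3,4,5,6,7,8,9}→35
  8 left: {0,3,4,5,6,7,8,9}→70  {1,2,4,5,6,7,8,9}→28  {2,3,4,5,6,7,8,9}→56
  placing 0:c first → 84 extensions
  placing 1:z first → 126 extensions
total linear extensions = 210

210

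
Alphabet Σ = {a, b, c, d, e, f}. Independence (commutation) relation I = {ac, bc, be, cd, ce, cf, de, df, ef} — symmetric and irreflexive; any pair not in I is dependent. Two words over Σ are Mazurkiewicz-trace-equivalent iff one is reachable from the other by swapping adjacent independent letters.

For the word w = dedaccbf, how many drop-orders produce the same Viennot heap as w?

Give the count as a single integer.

drop 0:d onto floor
drop 1:e onto floor
drop 2:d onto {0:d}
drop 3:a onto {1:e, 2:d}
drop 4:c onto floor
drop 5:c onto {4:c}
drop 6:b onto {3:a}
drop 7:f onto {6:b}
ground layer = {0:d, 1:e, 4:c}
drop-orders for the pieces not yet dropped (sum over which currently-grounded one goes next):
  1 to go: {5} 1  {7} 1
  2 to go: {4,5} 1  {5,7} 2  {6,7} 1
  3 to go: {3,6,7} 1  {4,5,7} 3  {5,6,7} 3
  4 to go: {1,3,6,7} 1  {2,3,6,7} 1  {3,5,6,7} 4  {4,5,6,7} 6
  5 to go: {0,2,3,6,7} 1  {1,2,3,6,7} 2  {1,3,5,6,7} 5  {2,3,5,6,7} 5  {3,4,5,6,7} 10
  6 to go: {0,1,2,3,6,7} 3  {0,2,3,5,6,7} 6  {1,2,3,5,6,7} 12  {1,3,4,5,6,7} 15  {2,3,4,5,6,7} 15
  if 0:d drops first: 42 orders
  if 1:e drops first: 21 orders
  if 4:c drops first: 21 orders
heap linearizations: 84

84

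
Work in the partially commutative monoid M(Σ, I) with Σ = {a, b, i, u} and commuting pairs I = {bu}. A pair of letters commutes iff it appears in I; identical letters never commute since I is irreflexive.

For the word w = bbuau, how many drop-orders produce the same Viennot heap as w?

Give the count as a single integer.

3

0(b) covers ∅
1(b) covers 0:b
2(u) covers ∅
3(a) covers 1:b, 2:u
4(u) covers 3:a
floor of heap: 0:b, 2:u
completions by unplaced set U, small U first (add the entries for U minus each lowest piece of U):
  |U|=1: {4}:1
  |U|=2: {3,4}:1
  |U|=3: {1,3,4}:1  {2,3,4}:1
  start at 0(b): 2
  start at 2(u): 1
sum over floor = 3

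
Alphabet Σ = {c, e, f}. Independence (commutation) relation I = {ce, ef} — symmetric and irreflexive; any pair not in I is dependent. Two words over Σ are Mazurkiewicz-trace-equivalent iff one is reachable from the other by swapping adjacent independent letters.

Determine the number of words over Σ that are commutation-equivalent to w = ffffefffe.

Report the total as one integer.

drop 0:f onto floor
drop 1:f onto {0:f}
drop 2:f onto {1:f}
drop 3:f onto {2:f}
drop 4:e onto floor
drop 5:f onto {3:f}
drop 6:f onto {5:f}
drop 7:f onto {6:f}
drop 8:e onto {4:e}
ground layer = {0:f, 4:e}
drop-orders for the pieces not yet dropped (sum over which currently-grounded one goes next):
  1 to go: {7} 1  {8} 1
  2 to go: {4,8} 1  {6,7} 1  {7,8} 2
  3 to go: {4,7,8} 3  {5,6,7} 1  {6,7,8} 3
  4 to go: {3,5,6,7} 1  {4,6,7,8} 6  {5,6,7,8} 4
  5 to go: {2,3,5,6,7} 1  {3,5,6,7,8} 5  {4,5,6,7,8} 10
  6 to go: {1,2,3,5,6,7} 1  {2,3,5,6,7,8} 6  {3,4,5,6,7,8} 15
  7 to go: {0,1,2,3,5,6,7} 1  {1,2,3,5,6,7,8} 7  {2,3,4,5,6,7,8} 21
  if 0:f drops first: 28 orders
  if 4:e drops first: 8 orders
heap linearizations: 36

36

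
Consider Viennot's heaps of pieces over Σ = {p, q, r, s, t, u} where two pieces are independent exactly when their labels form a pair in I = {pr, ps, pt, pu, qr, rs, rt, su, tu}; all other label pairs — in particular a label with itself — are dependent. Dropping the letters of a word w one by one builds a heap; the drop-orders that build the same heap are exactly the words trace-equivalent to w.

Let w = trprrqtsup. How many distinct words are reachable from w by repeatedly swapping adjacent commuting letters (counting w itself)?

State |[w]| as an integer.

0(t) covers ∅
1(r) covers ∅
2(p) covers ∅
3(r) covers 1:r
4(r) covers 3:r
5(q) covers 0:t, 2:p
6(t) covers 5:q
7(s) covers 6:t
8(u) covers 4:r, 5:q
9(p) covers 5:q
floor of heap: 0:t, 1:r, 2:p
completions by unplaced set U, small U first (add the entries for U minus each lowest piece of U):
  |U|=1: {7}:1  {8}:1  {9}:1
  |U|=2: {4,8}:1  {6,7}:1  {7,8}:2  {7,9}:2  {8,9}:2
  |U|=3: {3,4,8}:1  {4,7,8}:3  {4,8,9}:3  {6,7,8}:3  {6,7,9}:3  {7,8,9}:6
  |U|=4: {1,3,4,8}:1  {3,4,7,8}:4  {3,4,8,9}:4  {4,6,7,8}:6  {4,7,8,9}:12  {6,7,8,9}:12
  |U|=5: {1,3,4,7,8}:5  {1,3,4,8,9}:5  {3,4,6,7,8}:10  {3,4,7,8,9}:20  {4,6,7,8,9}:30  {5,6,7,8,9}:12
  |U|=6: {0,5,6,7,8,9}:12  {1,3,4,6,7,8}:15  {1,3,4,7,8,9}:30  {2,5,6,7,8,9}:12  {3,4,6,7,8,9}:60  {4,5,6,7,8,9}:42
  |U|=7: {0,2,5,6,7,8,9}:24  {0,4,5,6,7,8,9}:54  {1,3,4,6,7,8,9}:105  {2,4,5,6,7,8,9}:54  {3,4,5,6,7,8,9}:102
  |U|=8: {0,2,4,5,6,7,8,9}:132  {0,3,4,5,6,7,8,9}:156  {1,3,4,5,6,7,8,9}:207  {2,3,4,5,6,7,8,9}:156
  start at 0(t): 363
  start at 1(r): 444
  start at 2(p): 363
sum over floor = 1170

1170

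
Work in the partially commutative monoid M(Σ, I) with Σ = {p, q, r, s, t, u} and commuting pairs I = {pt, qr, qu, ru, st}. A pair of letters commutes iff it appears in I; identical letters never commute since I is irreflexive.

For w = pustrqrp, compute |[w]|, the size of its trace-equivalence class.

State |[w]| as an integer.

0(p) covers ∅
1(u) covers 0:p
2(s) covers 1:u
3(t) covers 1:u
4(r) covers 2:s, 3:t
5(q) covers 2:s, 3:t
6(r) covers 4:r
7(p) covers 5:q, 6:r
floor of heap: 0:p
completions by unplaced set U, small U first (add the entries for U minus each lowest piece of U):
  |U|=1: {7}:1
  |U|=2: {5,7}:1  {6,7}:1
  |U|=3: {4,6,7}:1  {5,6,7}:2
  |U|=4: {4,5,6,7}:3
  |U|=5: {2,4,5,6,7}:3  {3,4,5,6,7}:3
  |U|=6: {2,3,4,5,6,7}:6
  start at 0(p): 6

6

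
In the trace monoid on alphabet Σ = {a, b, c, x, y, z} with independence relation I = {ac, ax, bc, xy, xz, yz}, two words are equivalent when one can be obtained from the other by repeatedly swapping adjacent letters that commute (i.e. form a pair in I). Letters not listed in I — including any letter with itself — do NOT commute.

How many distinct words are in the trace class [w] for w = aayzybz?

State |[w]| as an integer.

0(a) covers ∅
1(a) covers 0:a
2(y) covers 1:a
3(z) covers 1:a
4(y) covers 2:y
5(b) covers 3:z, 4:y
6(z) covers 5:b
floor of heap: 0:a
completions by unplaced set U, small U first (add the entries for U minus each lowest piece of U):
  |U|=1: {6}:1
  |U|=2: {5,6}:1
  |U|=3: {3,5,6}:1  {4,5,6}:1
  |U|=4: {2,4,5,6}:1  {3,4,5,6}:2
  |U|=5: {2,3,4,5,6}:3
  start at 0(a): 3

3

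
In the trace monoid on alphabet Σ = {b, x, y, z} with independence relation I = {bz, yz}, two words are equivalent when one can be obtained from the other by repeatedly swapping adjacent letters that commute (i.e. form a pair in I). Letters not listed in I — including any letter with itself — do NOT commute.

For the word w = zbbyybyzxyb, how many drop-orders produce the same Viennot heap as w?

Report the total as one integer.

28

0(z) covers ∅
1(b) covers ∅
2(b) covers 1:b
3(y) covers 2:b
4(y) covers 3:y
5(b) covers 4:y
6(y) covers 5:b
7(z) covers 0:z
8(x) covers 6:y, 7:z
9(y) covers 8:x
10(b) covers 9:y
floor of heap: 0:z, 1:b
completions by unplaced set U, small U first (add the entries for U minus each lowest piece of U):
  |U|=1: {10}:1
  |U|=2: {9,10}:1
  |U|=3: {8,9,10}:1
  |U|=4: {6,8,9,10}:1  {7,8,9,10}:1
  |U|=5: {0,7,8,9,10}:1  {5,6,8,9,10}:1  {6,7,8,9,10}:2
  |U|=6: {0,6,7,8,9,10}:3  {4,5,6,8,9,10}:1  {5,6,7,8,9,10}:3
  |U|=7: {0,5,6,7,8,9,10}:6  {3,4,5,6,8,9,10}:1  {4,5,6,7,8,9,10}:4
  |U|=8: {0,4,5,6,7,8,9,10}:10  {2,3,4,5,6,8,9,10}:1  {3,4,5,6,7,8,9,10}:5
  |U|=9: {0,3,4,5,6,7,8,9,10}:15  {1,2,3,4,5,6,8,9,10}:1  {2,3,4,5,6,7,8,9,10}:6
  start at 0(z): 7
  start at 1(b): 21
sum over floor = 28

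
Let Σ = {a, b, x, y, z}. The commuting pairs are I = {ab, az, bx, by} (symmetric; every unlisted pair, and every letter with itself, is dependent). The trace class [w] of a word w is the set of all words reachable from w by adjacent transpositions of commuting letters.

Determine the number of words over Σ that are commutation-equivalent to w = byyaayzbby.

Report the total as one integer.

0(b) covers ∅
1(y) covers ∅
2(y) covers 1:y
3(a) covers 2:y
4(a) covers 3:a
5(y) covers 4:a
6(z) covers 0:b, 5:y
7(b) covers 6:z
8(b) covers 7:b
9(y) covers 6:z
floor of heap: 0:b, 1:y
completions by unplaced set U, small U first (add the entries for U minus each lowest piece of U):
  |U|=1: {8}:1  {9}:1
  |U|=2: {7,8}:1  {8,9}:2
  |U|=3: {7,8,9}:3
  |U|=4: {6,7,8,9}:3
  |U|=5: {0,6,7,8,9}:3  {5,6,7,8,9}:3
  |U|=6: {0,5,6,7,8,9}:6  {4,5,6,7,8,9}:3
  |U|=7: {0,4,5,6,7,8,9}:9  {3,4,5,6,7,8,9}:3
  |U|=8: {0,3,4,5,6,7,8,9}:12  {2,3,4,5,6,7,8,9}:3
  start at 0(b): 3
  start at 1(y): 15
sum over floor = 18

18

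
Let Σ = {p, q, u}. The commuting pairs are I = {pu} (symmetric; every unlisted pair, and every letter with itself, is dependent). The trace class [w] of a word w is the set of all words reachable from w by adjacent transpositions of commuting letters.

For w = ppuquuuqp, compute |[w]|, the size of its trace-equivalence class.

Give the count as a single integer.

3

piece 0:p — minimal
piece 1:p rests on {0:p}
piece 2:u — minimal
piece 3:q rests on {1:p, 2:u}
piece 4:u rests on {3:q}
piece 5:u rests on {4:u}
piece 6:u rests on {5:u}
piece 7:q rests on {6:u}
piece 8:p rests on {7:q}
minimal pieces: {0:p, 2:u}
ways to finish when only these pieces remain (= sum over removing one remaining piece with nothing left below it):
  1 left: {8}→1
  2 left: {7,8}→1
  3 left: {6,7,8}→1
  4 left: {5,6,7,8}→1
  5 left: {4,5,6,7,8}→1
  6 left: {3,4,5,6,7,8}→1
  7 left: {1,3,4,5,6,7,8}→1  {2,3,4,5,6,7,8}→1
  placing 0:p first → 2 extensions
  placing 2:u first → 1 extensions
total linear extensions = 3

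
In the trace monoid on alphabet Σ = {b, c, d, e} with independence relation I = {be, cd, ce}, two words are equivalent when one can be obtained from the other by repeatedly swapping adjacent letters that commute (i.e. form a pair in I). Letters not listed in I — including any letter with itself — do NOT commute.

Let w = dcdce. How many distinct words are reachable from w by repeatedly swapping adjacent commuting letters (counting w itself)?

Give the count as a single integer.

10

drop 0:d onto floor
drop 1:c onto floor
drop 2:d onto {0:d}
drop 3:c onto {1:c}
drop 4:e onto {2:d}
ground layer = {0:d, 1:c}
drop-orders for the pieces not yet dropped (sum over which currently-grounded one goes next):
  1 to go: {3} 1  {4} 1
  2 to go: {1,3} 1  {2,4} 1  {3,4} 2
  3 to go: {0,2,4} 1  {1,3,4} 3  {2,3,4} 3
  if 0:d drops first: 6 orders
  if 1:c drops first: 4 orders
heap linearizations: 10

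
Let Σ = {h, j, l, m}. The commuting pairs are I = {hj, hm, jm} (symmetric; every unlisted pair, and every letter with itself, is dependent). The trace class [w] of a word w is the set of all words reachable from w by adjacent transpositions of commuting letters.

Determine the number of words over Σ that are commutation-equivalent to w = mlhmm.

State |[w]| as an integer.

3

piece 0:m — minimal
piece 1:l rests on {0:m}
piece 2:h rests on {1:l}
piece 3:m rests on {1:l}
piece 4:m rests on {3:m}
minimal pieces: {0:m}
ways to finish when only these pieces remain (= sum over removing one remaining piece with nothing left below it):
  1 left: {2}→1  {4}→1
  2 left: {2,4}→2  {3,4}→1
  3 left: {2,3,4}→3
  placing 0:m first → 3 extensions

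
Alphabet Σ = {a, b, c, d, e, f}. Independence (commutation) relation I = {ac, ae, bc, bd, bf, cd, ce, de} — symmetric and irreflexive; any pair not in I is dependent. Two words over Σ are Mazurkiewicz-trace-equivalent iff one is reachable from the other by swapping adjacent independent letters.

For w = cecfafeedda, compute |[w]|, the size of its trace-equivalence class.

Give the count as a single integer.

30

drop 0:c onto floor
drop 1:e onto floor
drop 2:c onto {0:c}
drop 3:f onto {1:e, 2:c}
drop 4:a onto {3:f}
drop 5:f onto {4:a}
drop 6:e onto {5:f}
drop 7:e onto {6:e}
drop 8:d onto {5:f}
drop 9:d onto {8:d}
drop 10:a onto {9:d}
ground layer = {0:c, 1:e}
drop-orders for the pieces not yet dropped (sum over which currently-grounded one goes next):
  1 to go: {7} 1  {10} 1
  2 to go: {6,7} 1  {7,10} 2  {9,10} 1
  3 to go: {6,7,10} 3  {7,9,10} 3  {8,9,10} 1
  4 to go: {6,7,9,10} 6  {7,8,9,10} 4
  5 to go: {6,7,8,9,10} 10
  6 to go: {5,6,7,8,9,10} 10
  7 to go: {4,5,6,7,8,9,10} 10
  8 to go: {3,4,5,6,7,8,9,10} 10
  9 to go: {1,3,4,5,6,7,8,9,10} 10  {2,3,4,5,6,7,8,9,10} 10
  if 0:c drops first: 20 orders
  if 1:e drops first: 10 orders
heap linearizations: 30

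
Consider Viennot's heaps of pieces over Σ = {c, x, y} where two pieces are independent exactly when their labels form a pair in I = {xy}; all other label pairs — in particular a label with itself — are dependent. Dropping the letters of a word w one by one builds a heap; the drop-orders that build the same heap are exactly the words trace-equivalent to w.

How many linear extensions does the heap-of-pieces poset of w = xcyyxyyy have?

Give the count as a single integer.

6

drop 0:x onto floor
drop 1:c onto {0:x}
drop 2:y onto {1:c}
drop 3:y onto {2:y}
drop 4:x onto {1:c}
drop 5:y onto {3:y}
drop 6:y onto {5:y}
drop 7:y onto {6:y}
ground layer = {0:x}
drop-orders for the pieces not yet dropped (sum over which currently-grounded one goes next):
  1 to go: {4} 1  {7} 1
  2 to go: {4,7} 2  {6,7} 1
  3 to go: {4,6,7} 3  {5,6,7} 1
  4 to go: {3,5,6,7} 1  {4,5,6,7} 4
  5 to go: {2,3,5,6,7} 1  {3,4,5,6,7} 5
  6 to go: {2,3,4,5,6,7} 6
  if 0:x drops first: 6 orders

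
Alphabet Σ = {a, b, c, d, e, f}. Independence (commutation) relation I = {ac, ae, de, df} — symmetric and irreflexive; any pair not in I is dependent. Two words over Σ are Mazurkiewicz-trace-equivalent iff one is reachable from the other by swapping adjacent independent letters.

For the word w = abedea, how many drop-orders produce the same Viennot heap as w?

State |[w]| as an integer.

#0=a has no predecessor
#1=b depends on [0:a]
#2=e depends on [1:b]
#3=d depends on [1:b]
#4=e depends on [2:e]
#5=a depends on [3:d]
sources: [0:a]
N(rest) = Σ N(rest − s) over sources s of rest; N(one piece) = 1:
  size 1 → [4]=1  [5]=1
  size 2 → [2,4]=1  [3,5]=1  [4,5]=2
  size 3 → [2,4,5]=3  [3,4,5]=3
  size 4 → [2,3,4,5]=6
  first=0(a) contributes 6

6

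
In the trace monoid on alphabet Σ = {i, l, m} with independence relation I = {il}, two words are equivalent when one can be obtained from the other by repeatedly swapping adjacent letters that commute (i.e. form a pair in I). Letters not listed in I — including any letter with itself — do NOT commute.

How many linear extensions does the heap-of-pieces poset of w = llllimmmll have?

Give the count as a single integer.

5

drop 0:l onto floor
drop 1:l onto {0:l}
drop 2:l onto {1:l}
drop 3:l onto {2:l}
drop 4:i onto floor
drop 5:m onto {3:l, 4:i}
drop 6:m onto {5:m}
drop 7:m onto {6:m}
drop 8:l onto {7:m}
drop 9:l onto {8:l}
ground layer = {0:l, 4:i}
drop-orders for the pieces not yet dropped (sum over which currently-grounded one goes next):
  1 to go: {9} 1
  2 to go: {8,9} 1
  3 to go: {7,8,9} 1
  4 to go: {6,7,8,9} 1
  5 to go: {5,6,7,8,9} 1
  6 to go: {3,5,6,7,8,9} 1  {4,5,6,7,8,9} 1
  7 to go: {2,3,5,6,7,8,9} 1  {3,4,5,6,7,8,9} 2
  8 to go: {1,2,3,5,6,7,8,9} 1  {2,3,4,5,6,7,8,9} 3
  if 0:l drops first: 4 orders
  if 4:i drops first: 1 orders
heap linearizations: 5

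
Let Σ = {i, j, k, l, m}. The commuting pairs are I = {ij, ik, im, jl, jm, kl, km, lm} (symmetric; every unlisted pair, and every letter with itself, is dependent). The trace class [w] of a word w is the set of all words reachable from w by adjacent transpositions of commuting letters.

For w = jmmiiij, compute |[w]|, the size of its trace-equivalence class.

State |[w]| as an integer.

210

0(j) covers ∅
1(m) covers ∅
2(m) covers 1:m
3(i) covers ∅
4(i) covers 3:i
5(i) covers 4:i
6(j) covers 0:j
floor of heap: 0:j, 1:m, 3:i
completions by unplaced set U, small U first (add the entries for U minus each lowest piece of U):
  |U|=1: {2}:1  {5}:1  {6}:1
  |U|=2: {0,6}:1  {1,2}:1  {2,5}:2  {2,6}:2  {4,5}:1  {5,6}:2
  |U|=3: {0,2,6}:3  {0,5,6}:3  {1,2,5}:3  {1,2,6}:3  {2,4,5}:3  {2,5,6}:6  {3,4,5}:1  {4,5,6}:3
  |U|=4: {0,1,2,6}:6  {0,2,5,6}:12  {0,4,5,6}:6  {1,2,4,5}:6  {1,2,5,6}:12  {2,3,4,5}:4  {2,4,5,6}:12  {3,4,5,6}:4
  |U|=5: {0,1,2,5,6}:30  {0,2,4,5,6}:30  {0,3,4,5,6}:10  {1,2,3,4,5}:10  {1,2,4,5,6}:30  {2,3,4,5,6}:20
  start at 0(j): 60
  start at 1(m): 60
  start at 3(i): 90
sum over floor = 210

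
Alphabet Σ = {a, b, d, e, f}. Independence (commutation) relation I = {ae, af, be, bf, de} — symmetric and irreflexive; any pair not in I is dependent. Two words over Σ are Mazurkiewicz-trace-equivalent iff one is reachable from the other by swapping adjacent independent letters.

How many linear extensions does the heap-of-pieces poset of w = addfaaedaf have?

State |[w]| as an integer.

21

drop 0:a onto floor
drop 1:d onto {0:a}
drop 2:d onto {1:d}
drop 3:f onto {2:d}
drop 4:a onto {2:d}
drop 5:a onto {4:a}
drop 6:e onto {3:f}
drop 7:d onto {3:f, 5:a}
drop 8:a onto {7:d}
drop 9:f onto {6:e, 7:d}
ground layer = {0:a}
drop-orders for the pieces not yet dropped (sum over which currently-grounded one goes next):
  1 to go: {8} 1  {9} 1
  2 to go: {6,9} 1  {8,9} 2
  3 to go: {6,8,9} 3  {7,8,9} 2
  4 to go: {5,7,8,9} 2  {6,7,8,9} 5
  5 to go: {3,6,7,8,9} 5  {4,5,7,8,9} 2  {5,6,7,8,9} 7
  6 to go: {3,5,6,7,8,9} 12  {4,5,6,7,8,9} 9
  7 to go: {3,4,5,6,7,8,9} 21
  8 to go: {2,3,4,5,6,7,8,9} 21
  if 0:a drops first: 21 orders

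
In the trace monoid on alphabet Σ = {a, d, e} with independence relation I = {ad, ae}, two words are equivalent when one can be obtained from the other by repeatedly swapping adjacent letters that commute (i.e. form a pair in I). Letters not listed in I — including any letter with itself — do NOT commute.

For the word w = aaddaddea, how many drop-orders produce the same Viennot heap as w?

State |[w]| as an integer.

#0=a has no predecessor
#1=a depends on [0:a]
#2=d has no predecessor
#3=d depends on [2:d]
#4=a depends on [1:a]
#5=d depends on [3:d]
#6=d depends on [5:d]
#7=e depends on [6:d]
#8=a depends on [4:a]
sources: [0:a, 2:d]
N(rest) = Σ N(rest − s) over sources s of rest; N(one piece) = 1:
  size 1 → [7]=1  [8]=1
  size 2 → [4,8]=1  [6,7]=1  [7,8]=2
  size 3 → [1,4,8]=1  [4,7,8]=3  [5,6,7]=1  [6,7,8]=3
  size 4 → [0,1,4,8]=1  [1,4,7,8]=4  [3,5,6,7]=1  [4,6,7,8]=6  [5,6,7,8]=4
  size 5 → [0,1,4,7,8]=5  [1,4,6,7,8]=10  [2,3,5,6,7]=1  [3,5,6,7,8]=5  [4,5,6,7,8]=10
  size 6 → [0,1,4,6,7,8]=15  [1,4,5,6,7,8]=20  [2,3,5,6,7,8]=6  [3,4,5,6,7,8]=15
  size 7 → [0,1,4,5,6,7,8]=35  [1,3,4,5,6,7,8]=35  [2,3,4,5,6,7,8]=21
  first=0(a) contributes 56
  first=2(d) contributes 70
|[w]| = 126

126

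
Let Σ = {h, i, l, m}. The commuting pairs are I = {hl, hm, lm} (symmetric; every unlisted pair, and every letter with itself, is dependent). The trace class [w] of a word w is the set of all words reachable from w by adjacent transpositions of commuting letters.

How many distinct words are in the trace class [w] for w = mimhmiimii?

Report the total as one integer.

3

#0=m has no predecessor
#1=i depends on [0:m]
#2=m depends on [1:i]
#3=h depends on [1:i]
#4=m depends on [2:m]
#5=i depends on [3:h, 4:m]
#6=i depends on [5:i]
#7=m depends on [6:i]
#8=i depends on [7:m]
#9=i depends on [8:i]
sources: [0:m]
N(rest) = Σ N(rest − s) over sources s of rest; N(one piece) = 1:
  size 1 → [9]=1
  size 2 → [8,9]=1
  size 3 → [7,8,9]=1
  size 4 → [6,7,8,9]=1
  size 5 → [5,6,7,8,9]=1
  size 6 → [3,5,6,7,8,9]=1  [4,5,6,7,8,9]=1
  size 7 → [2,4,5,6,7,8,9]=1  [3,4,5,6,7,8,9]=2
  size 8 → [2,3,4,5,6,7,8,9]=3
  first=0(m) contributes 3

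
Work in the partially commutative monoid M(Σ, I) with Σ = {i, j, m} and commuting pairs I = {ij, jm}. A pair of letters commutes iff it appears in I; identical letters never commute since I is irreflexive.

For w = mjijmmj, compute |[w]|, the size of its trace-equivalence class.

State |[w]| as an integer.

35

piece 0:m — minimal
piece 1:j — minimal
piece 2:i rests on {0:m}
piece 3:j rests on {1:j}
piece 4:m rests on {2:i}
piece 5:m rests on {4:m}
piece 6:j rests on {3:j}
minimal pieces: {0:m, 1:j}
ways to finish when only these pieces remain (= sum over removing one remaining piece with nothing left below it):
  1 left: {5}→1  {6}→1
  2 left: {3,6}→1  {4,5}→1  {5,6}→2
  3 left: {1,3,6}→1  {2,4,5}→1  {3,5,6}→3  {4,5,6}→3
  4 left: {0,2,4,5}→1  {1,3,5,6}→4  {2,4,5,6}→4  {3,4,5,6}→6
  5 left: {0,2,4,5,6}→5  {1,3,4,5,6}→10  {2,3,4,5,6}→10
  placing 0:m first → 20 extensions
  placing 1:j first → 15 extensions
total linear extensions = 35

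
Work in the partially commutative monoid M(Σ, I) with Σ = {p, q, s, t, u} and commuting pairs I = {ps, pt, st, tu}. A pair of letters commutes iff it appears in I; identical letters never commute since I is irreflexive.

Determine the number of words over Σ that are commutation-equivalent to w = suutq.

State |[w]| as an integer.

4

#0=s has no predecessor
#1=u depends on [0:s]
#2=u depends on [1:u]
#3=t has no predecessor
#4=q depends on [2:u, 3:t]
sources: [0:s, 3:t]
N(rest) = Σ N(rest − s) over sources s of rest; N(one piece) = 1:
  size 1 → [4]=1
  size 2 → [2,4]=1  [3,4]=1
  size 3 → [1,2,4]=1  [2,3,4]=2
  first=0(s) contributes 3
  first=3(t) contributes 1
|[w]| = 4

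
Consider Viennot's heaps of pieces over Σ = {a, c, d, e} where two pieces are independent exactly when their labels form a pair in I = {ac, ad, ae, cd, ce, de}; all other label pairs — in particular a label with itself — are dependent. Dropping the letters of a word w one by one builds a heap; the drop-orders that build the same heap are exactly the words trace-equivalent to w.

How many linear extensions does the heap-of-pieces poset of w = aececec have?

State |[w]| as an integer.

drop 0:a onto floor
drop 1:e onto floor
drop 2:c onto floor
drop 3:e onto {1:e}
drop 4:c onto {2:c}
drop 5:e onto {3:e}
drop 6:c onto {4:c}
ground layer = {0:a, 1:e, 2:c}
drop-orders for the pieces not yet dropped (sum over which currently-grounded one goes next):
  1 to go: {0} 1  {5} 1  {6} 1
  2 to go: {0,5} 2  {0,6} 2  {3,5} 1  {4,6} 1  {5,6} 2
  3 to go: {0,3,5} 3  {0,4,6} 3  {0,5,6} 6  {1,3,5} 1  {2,4,6} 1  {3,5,6} 3  {4,5,6} 3
  4 to go: {0,1,3,5} 4  {0,2,4,6} 4  {0,3,5,6} 12  {0,4,5,6} 12  {1,3,5,6} 4  {2,4,5,6} 4  {3,4,5,6} 6
  5 to go: {0,1,3,5,6} 20  {0,2,4,5,6} 20  {0,3,4,5,6} 30  {1,3,4,5,6} 10  {2,3,4,5,6} 10
  if 0:a drops first: 20 orders
  if 1:e drops first: 60 orders
  if 2:c drops first: 60 orders
heap linearizations: 140

140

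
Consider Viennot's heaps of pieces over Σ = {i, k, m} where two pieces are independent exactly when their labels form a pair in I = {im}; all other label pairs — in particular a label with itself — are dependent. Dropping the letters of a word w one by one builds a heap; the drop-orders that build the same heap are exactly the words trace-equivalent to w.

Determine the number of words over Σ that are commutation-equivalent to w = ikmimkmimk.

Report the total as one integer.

9

drop 0:i onto floor
drop 1:k onto {0:i}
drop 2:m onto {1:k}
drop 3:i onto {1:k}
drop 4:m onto {2:m}
drop 5:k onto {3:i, 4:m}
drop 6:m onto {5:k}
drop 7:i onto {5:k}
drop 8:m onto {6:m}
drop 9:k onto {7:i, 8:m}
ground layer = {0:i}
drop-orders for the pieces not yet dropped (sum over which currently-grounded one goes next):
  1 to go: {9} 1
  2 to go: {7,9} 1  {8,9} 1
  3 to go: {6,8,9} 1  {7,8,9} 2
  4 to go: {6,7,8,9} 3
  5 to go: {5,6,7,8,9} 3
  6 to go: {3,5,6,7,8,9} 3  {4,5,6,7,8,9} 3
  7 to go: {2,4,5,6,7,8,9} 3  {3,4,5,6,7,8,9} 6
  8 to go: {2,3,4,5,6,7,8,9} 9
  if 0:i drops first: 9 orders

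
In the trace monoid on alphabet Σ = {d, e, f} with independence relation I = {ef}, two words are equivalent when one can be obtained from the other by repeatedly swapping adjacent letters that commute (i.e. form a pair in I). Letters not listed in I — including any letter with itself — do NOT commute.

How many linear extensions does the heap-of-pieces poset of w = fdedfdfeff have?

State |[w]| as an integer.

4

#0=f has no predecessor
#1=d depends on [0:f]
#2=e depends on [1:d]
#3=d depends on [2:e]
#4=f depends on [3:d]
#5=d depends on [4:f]
#6=f depends on [5:d]
#7=e depends on [5:d]
#8=f depends on [6:f]
#9=f depends on [8:f]
sources: [0:f]
N(rest) = Σ N(rest − s) over sources s of rest; N(one piece) = 1:
  size 1 → [7]=1  [9]=1
  size 2 → [7,9]=2  [8,9]=1
  size 3 → [6,8,9]=1  [7,8,9]=3
  size 4 → [6,7,8,9]=4
  size 5 → [5,6,7,8,9]=4
  size 6 → [4,5,6,7,8,9]=4
  size 7 → [3,4,5,6,7,8,9]=4
  size 8 → [2,3,4,5,6,7,8,9]=4
  first=0(f) contributes 4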